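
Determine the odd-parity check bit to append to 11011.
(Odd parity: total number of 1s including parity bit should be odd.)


Number of 1s in data: 4
Parity bit: 1

1


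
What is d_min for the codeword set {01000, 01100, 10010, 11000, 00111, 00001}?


Comparing all pairs, minimum distance: 1
Can detect 0 errors, correct 0 errors

1


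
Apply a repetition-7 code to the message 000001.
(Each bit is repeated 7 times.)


Each bit -> 7 copies

000000000000000000000000000000000001111111


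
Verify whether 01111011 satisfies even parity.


Number of 1s: 6

Yes, parity is correct (6 ones)


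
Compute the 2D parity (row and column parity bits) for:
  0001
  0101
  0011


Row parities: 100
Column parities: 0111

Row P: 100, Col P: 0111, Corner: 1


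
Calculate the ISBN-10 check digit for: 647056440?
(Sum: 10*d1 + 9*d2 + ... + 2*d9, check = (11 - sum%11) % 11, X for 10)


Weighted sum: 240
240 mod 11 = 9

Check digit: 2


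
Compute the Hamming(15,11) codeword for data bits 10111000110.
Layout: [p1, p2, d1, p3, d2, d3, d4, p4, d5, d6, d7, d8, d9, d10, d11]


Parity bits: p1=0, p2=0, p3=0, p4=1

001001111000110


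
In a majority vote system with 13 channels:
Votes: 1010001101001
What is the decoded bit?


Ones: 6 out of 13
Threshold: 7

0 (6/13 voted 1)


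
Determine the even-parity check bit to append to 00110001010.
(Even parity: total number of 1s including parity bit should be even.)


Number of 1s in data: 4
Parity bit: 0

0


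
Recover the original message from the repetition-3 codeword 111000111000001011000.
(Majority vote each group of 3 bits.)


Groups: 111, 000, 111, 000, 001, 011, 000
Majority votes: 1010010

1010010


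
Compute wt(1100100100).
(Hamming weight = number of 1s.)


Counting 1s in 1100100100

4


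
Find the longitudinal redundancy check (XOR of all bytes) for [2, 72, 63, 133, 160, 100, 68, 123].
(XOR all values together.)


XOR chain: 2 ^ 72 ^ 63 ^ 133 ^ 160 ^ 100 ^ 68 ^ 123 = 11

11


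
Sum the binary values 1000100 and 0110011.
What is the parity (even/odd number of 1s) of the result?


1000100 = 68
0110011 = 51
Sum = 119 = 1110111
1s count = 6

even parity (6 ones in 1110111)


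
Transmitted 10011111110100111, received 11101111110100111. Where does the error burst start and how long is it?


XOR: 01110000000000000

Burst at position 1, length 3


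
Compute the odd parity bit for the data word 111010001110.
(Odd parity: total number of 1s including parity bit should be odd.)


Number of 1s in data: 7
Parity bit: 0

0


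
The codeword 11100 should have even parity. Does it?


Number of 1s: 3

No, parity error (3 ones)


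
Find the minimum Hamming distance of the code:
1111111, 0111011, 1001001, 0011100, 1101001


Comparing all pairs, minimum distance: 1
Can detect 0 errors, correct 0 errors

1


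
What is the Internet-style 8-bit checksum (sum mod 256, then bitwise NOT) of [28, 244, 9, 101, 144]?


Sum = 526 mod 256 = 14
Complement = 241

241


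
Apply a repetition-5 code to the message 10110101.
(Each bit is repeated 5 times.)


Each bit -> 5 copies

1111100000111111111100000111110000011111


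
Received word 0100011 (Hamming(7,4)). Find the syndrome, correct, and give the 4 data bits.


Syndrome = 3: error at position 3

Data: 1011 (corrected bit 3)


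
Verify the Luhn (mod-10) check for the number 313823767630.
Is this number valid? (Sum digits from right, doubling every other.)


Luhn sum = 56
56 mod 10 = 6

Invalid (Luhn sum mod 10 = 6)


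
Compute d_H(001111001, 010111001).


XOR: 011000000
Count of 1s: 2

2


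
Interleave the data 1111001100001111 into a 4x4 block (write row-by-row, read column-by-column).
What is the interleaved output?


Matrix:
  1111
  0011
  0000
  1111
Read columns: 1001100111011101

1001100111011101


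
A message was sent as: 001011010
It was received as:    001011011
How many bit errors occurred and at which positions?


XOR: 000000001

1 error(s) at position(s): 8


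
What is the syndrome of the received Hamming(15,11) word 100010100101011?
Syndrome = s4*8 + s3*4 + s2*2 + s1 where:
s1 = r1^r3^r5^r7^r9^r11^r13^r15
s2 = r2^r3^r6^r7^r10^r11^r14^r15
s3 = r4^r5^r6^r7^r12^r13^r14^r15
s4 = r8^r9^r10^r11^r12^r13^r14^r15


s1=0, s2=0, s3=1, s4=0

Syndrome = 4 (error at position 4)


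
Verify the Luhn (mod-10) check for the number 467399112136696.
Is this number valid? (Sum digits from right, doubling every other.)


Luhn sum = 72
72 mod 10 = 2

Invalid (Luhn sum mod 10 = 2)


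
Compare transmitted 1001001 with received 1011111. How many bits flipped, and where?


XOR: 0010110

3 error(s) at position(s): 2, 4, 5


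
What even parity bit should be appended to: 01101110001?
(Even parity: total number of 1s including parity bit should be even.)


Number of 1s in data: 6
Parity bit: 0

0


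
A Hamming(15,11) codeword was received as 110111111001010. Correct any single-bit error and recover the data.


Syndrome = 0: no error detected

Data: 01111001010 (no errors)


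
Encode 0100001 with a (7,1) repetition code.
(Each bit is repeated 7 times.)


Each bit -> 7 copies

0000000111111100000000000000000000000000001111111


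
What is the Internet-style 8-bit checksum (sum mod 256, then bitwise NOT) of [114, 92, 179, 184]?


Sum = 569 mod 256 = 57
Complement = 198

198


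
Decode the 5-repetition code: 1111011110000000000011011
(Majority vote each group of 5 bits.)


Groups: 11110, 11110, 00000, 00000, 11011
Majority votes: 11001

11001


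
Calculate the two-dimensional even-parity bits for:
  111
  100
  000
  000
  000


Row parities: 11000
Column parities: 011

Row P: 11000, Col P: 011, Corner: 0


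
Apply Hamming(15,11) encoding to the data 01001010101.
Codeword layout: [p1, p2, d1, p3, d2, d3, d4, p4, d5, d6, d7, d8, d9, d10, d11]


Parity bits: p1=1, p2=0, p3=1, p4=0

100110001010101


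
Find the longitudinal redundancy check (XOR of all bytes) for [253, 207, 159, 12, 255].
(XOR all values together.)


XOR chain: 253 ^ 207 ^ 159 ^ 12 ^ 255 = 94

94


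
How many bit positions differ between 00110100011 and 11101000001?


XOR: 11011100010
Count of 1s: 6

6


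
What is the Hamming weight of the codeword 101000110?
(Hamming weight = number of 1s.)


Counting 1s in 101000110

4


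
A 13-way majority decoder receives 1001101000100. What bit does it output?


Ones: 5 out of 13
Threshold: 7

0 (5/13 voted 1)


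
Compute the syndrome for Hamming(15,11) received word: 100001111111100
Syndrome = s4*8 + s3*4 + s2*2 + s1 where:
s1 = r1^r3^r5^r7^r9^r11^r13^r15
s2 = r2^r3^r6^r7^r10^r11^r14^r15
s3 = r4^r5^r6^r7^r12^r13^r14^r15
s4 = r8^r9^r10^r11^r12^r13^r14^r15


s1=1, s2=0, s3=0, s4=0

Syndrome = 1 (error at position 1)


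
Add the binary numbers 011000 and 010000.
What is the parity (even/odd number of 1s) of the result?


011000 = 24
010000 = 16
Sum = 40 = 101000
1s count = 2

even parity (2 ones in 101000)


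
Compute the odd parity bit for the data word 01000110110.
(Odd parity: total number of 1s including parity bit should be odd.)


Number of 1s in data: 5
Parity bit: 0

0


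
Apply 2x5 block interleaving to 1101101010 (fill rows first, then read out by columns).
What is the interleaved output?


Matrix:
  11011
  01010
Read columns: 1011001110

1011001110


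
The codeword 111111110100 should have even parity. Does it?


Number of 1s: 9

No, parity error (9 ones)


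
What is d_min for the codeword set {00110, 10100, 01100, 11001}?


Comparing all pairs, minimum distance: 2
Can detect 1 errors, correct 0 errors

2


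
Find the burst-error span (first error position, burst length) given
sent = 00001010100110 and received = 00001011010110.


XOR: 00000001110000

Burst at position 7, length 3


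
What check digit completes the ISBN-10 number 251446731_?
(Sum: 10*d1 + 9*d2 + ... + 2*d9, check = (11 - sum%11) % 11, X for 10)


Weighted sum: 194
194 mod 11 = 7

Check digit: 4


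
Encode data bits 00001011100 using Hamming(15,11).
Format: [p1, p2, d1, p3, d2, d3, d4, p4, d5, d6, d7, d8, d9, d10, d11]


Parity bits: p1=1, p2=1, p3=0, p4=0

110000001011100


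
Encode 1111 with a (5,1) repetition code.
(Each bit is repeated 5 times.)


Each bit -> 5 copies

11111111111111111111


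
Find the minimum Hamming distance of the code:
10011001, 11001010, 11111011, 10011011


Comparing all pairs, minimum distance: 1
Can detect 0 errors, correct 0 errors

1


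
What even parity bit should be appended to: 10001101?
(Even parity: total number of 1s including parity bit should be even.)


Number of 1s in data: 4
Parity bit: 0

0


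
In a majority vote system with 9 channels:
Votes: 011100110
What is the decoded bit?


Ones: 5 out of 9
Threshold: 5

1 (5/9 voted 1)


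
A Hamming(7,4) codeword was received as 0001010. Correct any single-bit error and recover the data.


Syndrome = 2: error at position 2

Data: 0010 (corrected bit 2)


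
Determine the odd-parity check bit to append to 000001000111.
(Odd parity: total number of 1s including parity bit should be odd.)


Number of 1s in data: 4
Parity bit: 1

1


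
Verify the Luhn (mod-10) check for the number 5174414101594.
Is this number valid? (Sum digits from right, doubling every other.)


Luhn sum = 54
54 mod 10 = 4

Invalid (Luhn sum mod 10 = 4)


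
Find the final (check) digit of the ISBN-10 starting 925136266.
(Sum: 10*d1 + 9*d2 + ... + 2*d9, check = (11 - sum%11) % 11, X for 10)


Weighted sum: 241
241 mod 11 = 10

Check digit: 1


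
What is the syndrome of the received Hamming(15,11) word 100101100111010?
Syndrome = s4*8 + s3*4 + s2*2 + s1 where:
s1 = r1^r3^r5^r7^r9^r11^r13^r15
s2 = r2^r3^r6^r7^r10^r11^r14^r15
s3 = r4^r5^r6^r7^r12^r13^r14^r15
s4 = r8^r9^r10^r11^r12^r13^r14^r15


s1=1, s2=1, s3=1, s4=0

Syndrome = 7 (error at position 7)


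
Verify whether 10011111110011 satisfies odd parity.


Number of 1s: 10

No, parity error (10 ones)


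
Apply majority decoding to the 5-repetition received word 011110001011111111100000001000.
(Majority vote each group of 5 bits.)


Groups: 01111, 00010, 11111, 11110, 00000, 01000
Majority votes: 101100

101100


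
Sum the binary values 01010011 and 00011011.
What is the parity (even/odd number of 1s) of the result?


01010011 = 83
00011011 = 27
Sum = 110 = 1101110
1s count = 5

odd parity (5 ones in 1101110)


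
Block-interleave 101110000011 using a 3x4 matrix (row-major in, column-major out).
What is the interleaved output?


Matrix:
  1011
  1000
  0011
Read columns: 110000101101

110000101101


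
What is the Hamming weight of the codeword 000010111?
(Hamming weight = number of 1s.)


Counting 1s in 000010111

4


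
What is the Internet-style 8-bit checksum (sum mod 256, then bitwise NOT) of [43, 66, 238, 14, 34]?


Sum = 395 mod 256 = 139
Complement = 116

116


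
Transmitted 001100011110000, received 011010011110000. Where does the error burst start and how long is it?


XOR: 010110000000000

Burst at position 1, length 4


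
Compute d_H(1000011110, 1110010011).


XOR: 0110001101
Count of 1s: 5

5


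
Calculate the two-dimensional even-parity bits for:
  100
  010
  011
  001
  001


Row parities: 11011
Column parities: 101

Row P: 11011, Col P: 101, Corner: 0


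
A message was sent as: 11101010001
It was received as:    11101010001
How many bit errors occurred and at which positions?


XOR: 00000000000

0 errors (received matches sent)


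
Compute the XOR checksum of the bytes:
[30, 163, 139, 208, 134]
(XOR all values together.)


XOR chain: 30 ^ 163 ^ 139 ^ 208 ^ 134 = 96

96


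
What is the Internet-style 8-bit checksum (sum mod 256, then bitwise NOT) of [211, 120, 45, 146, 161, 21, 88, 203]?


Sum = 995 mod 256 = 227
Complement = 28

28


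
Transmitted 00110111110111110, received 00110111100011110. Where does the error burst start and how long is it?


XOR: 00000000010100000

Burst at position 9, length 3


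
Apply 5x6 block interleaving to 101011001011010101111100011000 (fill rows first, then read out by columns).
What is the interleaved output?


Matrix:
  101011
  001011
  010101
  111100
  011000
Read columns: 100100011111011001101100011100

100100011111011001101100011100


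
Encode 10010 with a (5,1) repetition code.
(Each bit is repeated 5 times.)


Each bit -> 5 copies

1111100000000001111100000


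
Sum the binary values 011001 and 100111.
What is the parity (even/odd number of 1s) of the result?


011001 = 25
100111 = 39
Sum = 64 = 1000000
1s count = 1

odd parity (1 ones in 1000000)


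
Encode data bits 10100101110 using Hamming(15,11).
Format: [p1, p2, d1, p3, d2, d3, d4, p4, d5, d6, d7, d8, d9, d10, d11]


Parity bits: p1=0, p2=0, p3=0, p4=0

001001000101110


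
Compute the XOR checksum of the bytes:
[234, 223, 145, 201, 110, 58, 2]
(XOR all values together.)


XOR chain: 234 ^ 223 ^ 145 ^ 201 ^ 110 ^ 58 ^ 2 = 59

59


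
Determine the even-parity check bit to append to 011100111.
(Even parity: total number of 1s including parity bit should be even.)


Number of 1s in data: 6
Parity bit: 0

0


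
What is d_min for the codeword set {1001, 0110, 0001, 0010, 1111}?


Comparing all pairs, minimum distance: 1
Can detect 0 errors, correct 0 errors

1


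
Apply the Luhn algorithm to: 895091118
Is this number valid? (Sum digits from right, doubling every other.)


Luhn sum = 44
44 mod 10 = 4

Invalid (Luhn sum mod 10 = 4)


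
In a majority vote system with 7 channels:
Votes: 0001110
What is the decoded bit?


Ones: 3 out of 7
Threshold: 4

0 (3/7 voted 1)


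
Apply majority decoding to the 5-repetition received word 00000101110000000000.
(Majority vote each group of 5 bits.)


Groups: 00000, 10111, 00000, 00000
Majority votes: 0100

0100


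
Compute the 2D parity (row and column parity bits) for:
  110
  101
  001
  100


Row parities: 0011
Column parities: 110

Row P: 0011, Col P: 110, Corner: 0


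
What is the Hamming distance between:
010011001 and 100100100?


XOR: 110111101
Count of 1s: 7

7


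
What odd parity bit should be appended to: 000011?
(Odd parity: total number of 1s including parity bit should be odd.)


Number of 1s in data: 2
Parity bit: 1

1


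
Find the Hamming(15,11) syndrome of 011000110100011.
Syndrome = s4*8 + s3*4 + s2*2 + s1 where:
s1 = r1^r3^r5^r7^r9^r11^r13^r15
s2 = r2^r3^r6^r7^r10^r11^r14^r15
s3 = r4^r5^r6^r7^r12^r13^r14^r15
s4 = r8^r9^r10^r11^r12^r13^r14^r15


s1=1, s2=0, s3=1, s4=0

Syndrome = 5 (error at position 5)


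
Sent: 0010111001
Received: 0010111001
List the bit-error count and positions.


XOR: 0000000000

0 errors (received matches sent)


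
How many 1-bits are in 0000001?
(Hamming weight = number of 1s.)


Counting 1s in 0000001

1


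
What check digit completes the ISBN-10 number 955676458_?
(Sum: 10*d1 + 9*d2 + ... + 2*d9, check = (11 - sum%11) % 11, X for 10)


Weighted sum: 336
336 mod 11 = 6

Check digit: 5


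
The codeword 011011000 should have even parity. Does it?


Number of 1s: 4

Yes, parity is correct (4 ones)


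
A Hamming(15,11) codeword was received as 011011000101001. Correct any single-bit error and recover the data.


Syndrome = 11: error at position 11

Data: 11100111001 (corrected bit 11)


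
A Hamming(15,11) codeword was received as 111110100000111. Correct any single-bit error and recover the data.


Syndrome = 10: error at position 10

Data: 11010100111 (corrected bit 10)


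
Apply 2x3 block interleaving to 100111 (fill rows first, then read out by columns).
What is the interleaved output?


Matrix:
  100
  111
Read columns: 110101

110101


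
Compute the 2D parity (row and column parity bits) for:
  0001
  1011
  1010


Row parities: 110
Column parities: 0000

Row P: 110, Col P: 0000, Corner: 0


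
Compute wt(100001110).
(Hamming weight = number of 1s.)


Counting 1s in 100001110

4


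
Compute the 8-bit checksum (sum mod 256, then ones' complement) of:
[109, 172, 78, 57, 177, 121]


Sum = 714 mod 256 = 202
Complement = 53

53


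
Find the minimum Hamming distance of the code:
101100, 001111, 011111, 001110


Comparing all pairs, minimum distance: 1
Can detect 0 errors, correct 0 errors

1


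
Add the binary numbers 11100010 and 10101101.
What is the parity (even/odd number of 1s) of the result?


11100010 = 226
10101101 = 173
Sum = 399 = 110001111
1s count = 6

even parity (6 ones in 110001111)


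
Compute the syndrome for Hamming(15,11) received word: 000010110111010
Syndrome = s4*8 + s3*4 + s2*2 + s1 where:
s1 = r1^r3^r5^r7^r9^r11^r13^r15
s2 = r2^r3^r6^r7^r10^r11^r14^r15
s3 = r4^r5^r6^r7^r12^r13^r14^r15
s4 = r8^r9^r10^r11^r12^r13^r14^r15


s1=1, s2=0, s3=0, s4=1

Syndrome = 9 (error at position 9)


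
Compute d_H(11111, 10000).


XOR: 01111
Count of 1s: 4

4


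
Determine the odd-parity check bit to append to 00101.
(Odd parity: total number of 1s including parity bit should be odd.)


Number of 1s in data: 2
Parity bit: 1

1


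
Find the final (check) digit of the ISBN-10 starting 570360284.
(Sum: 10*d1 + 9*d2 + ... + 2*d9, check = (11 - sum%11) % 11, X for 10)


Weighted sum: 210
210 mod 11 = 1

Check digit: X


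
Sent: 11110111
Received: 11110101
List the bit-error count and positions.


XOR: 00000010

1 error(s) at position(s): 6


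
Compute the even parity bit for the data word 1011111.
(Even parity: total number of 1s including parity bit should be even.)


Number of 1s in data: 6
Parity bit: 0

0


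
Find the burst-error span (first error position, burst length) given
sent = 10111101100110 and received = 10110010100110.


XOR: 00001111000000

Burst at position 4, length 4


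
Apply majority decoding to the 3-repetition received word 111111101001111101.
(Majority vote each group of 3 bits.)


Groups: 111, 111, 101, 001, 111, 101
Majority votes: 111011

111011


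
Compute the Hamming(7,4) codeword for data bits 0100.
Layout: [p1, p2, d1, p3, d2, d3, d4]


Parity bits: p1=1, p2=0, p3=1

1001100


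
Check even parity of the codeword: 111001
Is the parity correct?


Number of 1s: 4

Yes, parity is correct (4 ones)


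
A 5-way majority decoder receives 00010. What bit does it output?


Ones: 1 out of 5
Threshold: 3

0 (1/5 voted 1)


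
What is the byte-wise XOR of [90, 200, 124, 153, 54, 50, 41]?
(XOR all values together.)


XOR chain: 90 ^ 200 ^ 124 ^ 153 ^ 54 ^ 50 ^ 41 = 90

90


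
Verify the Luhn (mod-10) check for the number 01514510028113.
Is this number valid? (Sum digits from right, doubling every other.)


Luhn sum = 33
33 mod 10 = 3

Invalid (Luhn sum mod 10 = 3)


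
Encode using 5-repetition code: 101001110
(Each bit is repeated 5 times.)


Each bit -> 5 copies

111110000011111000000000011111111111111100000


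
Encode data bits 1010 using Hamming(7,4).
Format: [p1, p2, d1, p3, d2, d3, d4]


Parity bits: p1=1, p2=0, p3=1

1011010


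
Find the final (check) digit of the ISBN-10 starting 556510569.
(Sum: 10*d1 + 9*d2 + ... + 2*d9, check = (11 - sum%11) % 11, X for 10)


Weighted sum: 240
240 mod 11 = 9

Check digit: 2


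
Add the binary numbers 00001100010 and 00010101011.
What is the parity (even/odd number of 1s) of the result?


00001100010 = 98
00010101011 = 171
Sum = 269 = 100001101
1s count = 4

even parity (4 ones in 100001101)


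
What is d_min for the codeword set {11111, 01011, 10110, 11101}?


Comparing all pairs, minimum distance: 1
Can detect 0 errors, correct 0 errors

1


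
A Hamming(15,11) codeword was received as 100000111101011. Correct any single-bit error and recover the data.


Syndrome = 0: no error detected

Data: 00011101011 (no errors)


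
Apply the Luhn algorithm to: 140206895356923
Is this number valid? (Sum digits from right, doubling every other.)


Luhn sum = 68
68 mod 10 = 8

Invalid (Luhn sum mod 10 = 8)


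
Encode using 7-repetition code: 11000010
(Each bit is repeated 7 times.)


Each bit -> 7 copies

11111111111111000000000000000000000000000011111110000000


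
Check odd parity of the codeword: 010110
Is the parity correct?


Number of 1s: 3

Yes, parity is correct (3 ones)


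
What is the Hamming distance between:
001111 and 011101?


XOR: 010010
Count of 1s: 2

2


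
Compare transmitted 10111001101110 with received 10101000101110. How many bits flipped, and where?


XOR: 00010001000000

2 error(s) at position(s): 3, 7


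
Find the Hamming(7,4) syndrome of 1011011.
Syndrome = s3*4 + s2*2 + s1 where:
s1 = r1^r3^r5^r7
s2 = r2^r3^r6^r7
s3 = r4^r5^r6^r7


s1=1, s2=1, s3=1

Syndrome = 7 (error at position 7)


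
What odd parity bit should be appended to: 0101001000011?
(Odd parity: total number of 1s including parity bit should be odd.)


Number of 1s in data: 5
Parity bit: 0

0


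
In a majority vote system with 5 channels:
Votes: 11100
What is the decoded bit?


Ones: 3 out of 5
Threshold: 3

1 (3/5 voted 1)


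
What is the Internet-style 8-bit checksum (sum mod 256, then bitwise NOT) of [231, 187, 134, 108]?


Sum = 660 mod 256 = 148
Complement = 107

107


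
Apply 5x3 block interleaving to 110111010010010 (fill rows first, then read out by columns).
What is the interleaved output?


Matrix:
  110
  111
  010
  010
  010
Read columns: 110001111101000

110001111101000


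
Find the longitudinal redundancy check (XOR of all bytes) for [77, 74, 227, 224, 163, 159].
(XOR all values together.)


XOR chain: 77 ^ 74 ^ 227 ^ 224 ^ 163 ^ 159 = 56

56


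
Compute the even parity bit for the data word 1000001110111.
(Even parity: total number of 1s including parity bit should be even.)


Number of 1s in data: 7
Parity bit: 1

1


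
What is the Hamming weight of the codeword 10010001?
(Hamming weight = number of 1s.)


Counting 1s in 10010001

3


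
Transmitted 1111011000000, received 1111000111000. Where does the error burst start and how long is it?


XOR: 0000011111000

Burst at position 5, length 5


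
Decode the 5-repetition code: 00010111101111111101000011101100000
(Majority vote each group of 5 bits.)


Groups: 00010, 11110, 11111, 11101, 00001, 11011, 00000
Majority votes: 0111010

0111010


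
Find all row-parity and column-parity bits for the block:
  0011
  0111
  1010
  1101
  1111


Row parities: 01010
Column parities: 1100

Row P: 01010, Col P: 1100, Corner: 0


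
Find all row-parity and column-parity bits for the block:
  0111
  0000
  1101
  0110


Row parities: 1010
Column parities: 1100

Row P: 1010, Col P: 1100, Corner: 0


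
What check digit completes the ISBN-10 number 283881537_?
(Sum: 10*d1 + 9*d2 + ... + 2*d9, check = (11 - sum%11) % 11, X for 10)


Weighted sum: 268
268 mod 11 = 4

Check digit: 7


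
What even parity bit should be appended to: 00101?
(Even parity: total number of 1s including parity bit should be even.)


Number of 1s in data: 2
Parity bit: 0

0


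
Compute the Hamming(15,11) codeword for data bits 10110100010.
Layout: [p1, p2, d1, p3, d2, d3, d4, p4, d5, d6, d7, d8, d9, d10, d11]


Parity bits: p1=0, p2=1, p3=1, p4=0

011101100100010


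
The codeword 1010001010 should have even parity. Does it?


Number of 1s: 4

Yes, parity is correct (4 ones)


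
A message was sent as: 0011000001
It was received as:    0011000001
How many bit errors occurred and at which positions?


XOR: 0000000000

0 errors (received matches sent)


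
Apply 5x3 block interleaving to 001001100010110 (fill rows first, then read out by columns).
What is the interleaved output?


Matrix:
  001
  001
  100
  010
  110
Read columns: 001010001111000

001010001111000


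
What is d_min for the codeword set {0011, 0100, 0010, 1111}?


Comparing all pairs, minimum distance: 1
Can detect 0 errors, correct 0 errors

1


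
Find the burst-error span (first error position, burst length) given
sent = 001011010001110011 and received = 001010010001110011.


XOR: 000001000000000000

Burst at position 5, length 1


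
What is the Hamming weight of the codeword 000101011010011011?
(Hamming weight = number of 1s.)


Counting 1s in 000101011010011011

9


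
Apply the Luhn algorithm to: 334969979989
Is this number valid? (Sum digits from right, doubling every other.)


Luhn sum = 88
88 mod 10 = 8

Invalid (Luhn sum mod 10 = 8)


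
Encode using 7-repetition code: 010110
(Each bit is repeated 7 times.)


Each bit -> 7 copies

000000011111110000000111111111111110000000


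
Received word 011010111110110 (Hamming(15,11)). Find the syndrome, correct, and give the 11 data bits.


Syndrome = 0: no error detected

Data: 11011110110 (no errors)


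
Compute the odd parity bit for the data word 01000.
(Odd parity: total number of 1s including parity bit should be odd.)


Number of 1s in data: 1
Parity bit: 0

0


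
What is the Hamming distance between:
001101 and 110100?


XOR: 111001
Count of 1s: 4

4


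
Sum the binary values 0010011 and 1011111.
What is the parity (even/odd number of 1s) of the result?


0010011 = 19
1011111 = 95
Sum = 114 = 1110010
1s count = 4

even parity (4 ones in 1110010)


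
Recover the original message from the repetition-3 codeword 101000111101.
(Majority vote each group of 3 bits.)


Groups: 101, 000, 111, 101
Majority votes: 1011

1011


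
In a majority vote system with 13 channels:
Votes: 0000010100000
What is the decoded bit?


Ones: 2 out of 13
Threshold: 7

0 (2/13 voted 1)


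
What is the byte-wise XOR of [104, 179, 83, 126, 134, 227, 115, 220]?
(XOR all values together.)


XOR chain: 104 ^ 179 ^ 83 ^ 126 ^ 134 ^ 227 ^ 115 ^ 220 = 60

60


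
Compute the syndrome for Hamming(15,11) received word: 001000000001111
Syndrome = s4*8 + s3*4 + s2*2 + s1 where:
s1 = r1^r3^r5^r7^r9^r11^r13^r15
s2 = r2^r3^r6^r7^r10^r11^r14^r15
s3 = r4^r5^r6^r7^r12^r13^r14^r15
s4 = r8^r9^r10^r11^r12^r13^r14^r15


s1=1, s2=1, s3=0, s4=0

Syndrome = 3 (error at position 3)


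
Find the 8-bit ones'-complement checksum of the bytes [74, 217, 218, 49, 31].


Sum = 589 mod 256 = 77
Complement = 178

178


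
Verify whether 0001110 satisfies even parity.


Number of 1s: 3

No, parity error (3 ones)


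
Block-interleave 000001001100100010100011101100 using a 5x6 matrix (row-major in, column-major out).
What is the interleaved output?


Matrix:
  000001
  001100
  100010
  100011
  101100
Read columns: 001110000001001010010011010010

001110000001001010010011010010


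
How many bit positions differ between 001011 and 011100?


XOR: 010111
Count of 1s: 4

4


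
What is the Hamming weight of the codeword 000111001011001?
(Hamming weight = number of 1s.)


Counting 1s in 000111001011001

7


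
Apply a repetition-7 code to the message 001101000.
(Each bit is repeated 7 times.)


Each bit -> 7 copies

000000000000001111111111111100000001111111000000000000000000000


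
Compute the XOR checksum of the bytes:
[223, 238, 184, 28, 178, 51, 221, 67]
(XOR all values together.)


XOR chain: 223 ^ 238 ^ 184 ^ 28 ^ 178 ^ 51 ^ 221 ^ 67 = 138

138


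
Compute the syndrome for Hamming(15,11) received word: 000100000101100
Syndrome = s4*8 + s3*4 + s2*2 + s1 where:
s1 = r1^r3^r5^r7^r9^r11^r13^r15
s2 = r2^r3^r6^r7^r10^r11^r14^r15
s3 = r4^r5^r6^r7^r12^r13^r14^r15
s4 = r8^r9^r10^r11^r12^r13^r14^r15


s1=1, s2=1, s3=1, s4=1

Syndrome = 15 (error at position 15)


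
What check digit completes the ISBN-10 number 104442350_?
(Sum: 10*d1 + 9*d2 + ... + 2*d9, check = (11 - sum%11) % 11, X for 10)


Weighted sum: 131
131 mod 11 = 10

Check digit: 1


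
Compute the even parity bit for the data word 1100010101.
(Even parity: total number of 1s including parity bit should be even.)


Number of 1s in data: 5
Parity bit: 1

1


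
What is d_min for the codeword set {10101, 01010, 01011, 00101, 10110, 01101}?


Comparing all pairs, minimum distance: 1
Can detect 0 errors, correct 0 errors

1


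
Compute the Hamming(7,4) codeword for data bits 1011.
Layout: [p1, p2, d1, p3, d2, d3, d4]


Parity bits: p1=0, p2=1, p3=0

0110011


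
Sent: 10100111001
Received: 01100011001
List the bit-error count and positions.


XOR: 11000100000

3 error(s) at position(s): 0, 1, 5


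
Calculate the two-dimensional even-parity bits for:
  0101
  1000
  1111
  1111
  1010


Row parities: 01000
Column parities: 0111

Row P: 01000, Col P: 0111, Corner: 1


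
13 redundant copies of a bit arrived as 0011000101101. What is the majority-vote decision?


Ones: 6 out of 13
Threshold: 7

0 (6/13 voted 1)


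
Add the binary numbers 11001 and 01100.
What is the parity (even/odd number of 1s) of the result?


11001 = 25
01100 = 12
Sum = 37 = 100101
1s count = 3

odd parity (3 ones in 100101)


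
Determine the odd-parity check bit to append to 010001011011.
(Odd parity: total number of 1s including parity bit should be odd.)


Number of 1s in data: 6
Parity bit: 1

1


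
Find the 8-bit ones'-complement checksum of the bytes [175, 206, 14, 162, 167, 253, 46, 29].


Sum = 1052 mod 256 = 28
Complement = 227

227


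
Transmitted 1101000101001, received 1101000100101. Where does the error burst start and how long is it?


XOR: 0000000001100

Burst at position 9, length 2


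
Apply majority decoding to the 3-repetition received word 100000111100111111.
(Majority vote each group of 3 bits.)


Groups: 100, 000, 111, 100, 111, 111
Majority votes: 001011

001011


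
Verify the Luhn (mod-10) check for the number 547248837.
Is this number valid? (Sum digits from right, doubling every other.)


Luhn sum = 56
56 mod 10 = 6

Invalid (Luhn sum mod 10 = 6)


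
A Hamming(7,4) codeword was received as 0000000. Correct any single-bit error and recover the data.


Syndrome = 0: no error detected

Data: 0000 (no errors)


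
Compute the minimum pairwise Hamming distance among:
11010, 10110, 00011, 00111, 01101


Comparing all pairs, minimum distance: 1
Can detect 0 errors, correct 0 errors

1


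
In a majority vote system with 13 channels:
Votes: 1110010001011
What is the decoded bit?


Ones: 7 out of 13
Threshold: 7

1 (7/13 voted 1)


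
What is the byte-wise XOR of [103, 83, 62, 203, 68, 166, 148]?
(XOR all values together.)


XOR chain: 103 ^ 83 ^ 62 ^ 203 ^ 68 ^ 166 ^ 148 = 183

183


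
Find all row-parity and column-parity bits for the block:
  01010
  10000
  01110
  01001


Row parities: 0110
Column parities: 11101

Row P: 0110, Col P: 11101, Corner: 0


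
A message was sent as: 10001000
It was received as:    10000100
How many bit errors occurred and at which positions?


XOR: 00001100

2 error(s) at position(s): 4, 5


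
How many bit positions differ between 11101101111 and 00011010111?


XOR: 11110111000
Count of 1s: 7

7


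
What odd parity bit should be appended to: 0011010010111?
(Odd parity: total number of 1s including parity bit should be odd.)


Number of 1s in data: 7
Parity bit: 0

0


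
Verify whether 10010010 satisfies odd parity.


Number of 1s: 3

Yes, parity is correct (3 ones)


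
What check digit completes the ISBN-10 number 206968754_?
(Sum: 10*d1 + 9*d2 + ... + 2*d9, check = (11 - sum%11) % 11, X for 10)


Weighted sum: 258
258 mod 11 = 5

Check digit: 6


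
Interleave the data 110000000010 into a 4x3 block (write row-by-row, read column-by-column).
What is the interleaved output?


Matrix:
  110
  000
  000
  010
Read columns: 100010010000

100010010000


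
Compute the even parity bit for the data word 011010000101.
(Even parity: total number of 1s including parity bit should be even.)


Number of 1s in data: 5
Parity bit: 1

1


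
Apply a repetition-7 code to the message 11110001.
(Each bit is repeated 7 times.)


Each bit -> 7 copies

11111111111111111111111111110000000000000000000001111111


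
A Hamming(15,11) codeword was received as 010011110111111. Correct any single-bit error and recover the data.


Syndrome = 15: error at position 15

Data: 01110111110 (corrected bit 15)


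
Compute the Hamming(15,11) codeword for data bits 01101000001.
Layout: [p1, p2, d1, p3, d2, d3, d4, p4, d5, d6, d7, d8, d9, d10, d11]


Parity bits: p1=1, p2=0, p3=1, p4=0

100111001000001


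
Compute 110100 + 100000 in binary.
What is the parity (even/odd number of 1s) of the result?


110100 = 52
100000 = 32
Sum = 84 = 1010100
1s count = 3

odd parity (3 ones in 1010100)


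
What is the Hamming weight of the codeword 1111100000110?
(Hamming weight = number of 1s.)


Counting 1s in 1111100000110

7


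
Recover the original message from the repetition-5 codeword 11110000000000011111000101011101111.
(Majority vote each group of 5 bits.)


Groups: 11110, 00000, 00000, 11111, 00010, 10111, 01111
Majority votes: 1001011

1001011


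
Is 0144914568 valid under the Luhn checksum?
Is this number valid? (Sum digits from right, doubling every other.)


Luhn sum = 47
47 mod 10 = 7

Invalid (Luhn sum mod 10 = 7)


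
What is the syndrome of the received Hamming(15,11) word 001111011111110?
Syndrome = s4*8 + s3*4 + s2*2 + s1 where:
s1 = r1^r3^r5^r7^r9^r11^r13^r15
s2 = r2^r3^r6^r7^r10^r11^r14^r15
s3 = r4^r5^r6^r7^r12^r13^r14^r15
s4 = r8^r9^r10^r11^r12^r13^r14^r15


s1=1, s2=1, s3=0, s4=1

Syndrome = 11 (error at position 11)


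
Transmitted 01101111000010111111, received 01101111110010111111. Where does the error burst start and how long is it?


XOR: 00000000110000000000

Burst at position 8, length 2


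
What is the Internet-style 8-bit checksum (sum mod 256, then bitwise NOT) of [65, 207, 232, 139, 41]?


Sum = 684 mod 256 = 172
Complement = 83

83


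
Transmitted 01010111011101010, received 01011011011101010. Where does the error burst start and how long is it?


XOR: 00001100000000000

Burst at position 4, length 2


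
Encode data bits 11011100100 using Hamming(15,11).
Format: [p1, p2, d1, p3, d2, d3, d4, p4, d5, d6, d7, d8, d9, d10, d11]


Parity bits: p1=1, p2=1, p3=1, p4=1

111110111100100


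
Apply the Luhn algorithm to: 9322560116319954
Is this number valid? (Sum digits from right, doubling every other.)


Luhn sum = 64
64 mod 10 = 4

Invalid (Luhn sum mod 10 = 4)


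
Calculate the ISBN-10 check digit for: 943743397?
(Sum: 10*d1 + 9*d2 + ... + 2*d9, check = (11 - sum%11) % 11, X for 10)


Weighted sum: 291
291 mod 11 = 5

Check digit: 6


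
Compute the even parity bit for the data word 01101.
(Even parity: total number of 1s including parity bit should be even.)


Number of 1s in data: 3
Parity bit: 1

1


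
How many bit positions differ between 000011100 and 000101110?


XOR: 000110010
Count of 1s: 3

3


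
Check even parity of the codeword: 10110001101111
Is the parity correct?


Number of 1s: 9

No, parity error (9 ones)


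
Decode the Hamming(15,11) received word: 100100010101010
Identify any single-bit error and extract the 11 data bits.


Syndrome = 5: error at position 5

Data: 01000101010 (corrected bit 5)


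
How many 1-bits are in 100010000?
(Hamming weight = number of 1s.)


Counting 1s in 100010000

2


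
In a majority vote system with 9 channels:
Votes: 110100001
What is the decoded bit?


Ones: 4 out of 9
Threshold: 5

0 (4/9 voted 1)


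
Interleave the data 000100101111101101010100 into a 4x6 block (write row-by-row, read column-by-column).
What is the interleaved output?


Matrix:
  000100
  101111
  101101
  010100
Read columns: 011000010110111101000110

011000010110111101000110


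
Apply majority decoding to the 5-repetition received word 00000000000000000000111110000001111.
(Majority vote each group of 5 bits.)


Groups: 00000, 00000, 00000, 00000, 11111, 00000, 01111
Majority votes: 0000101

0000101


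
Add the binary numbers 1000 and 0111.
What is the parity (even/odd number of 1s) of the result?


1000 = 8
0111 = 7
Sum = 15 = 1111
1s count = 4

even parity (4 ones in 1111)


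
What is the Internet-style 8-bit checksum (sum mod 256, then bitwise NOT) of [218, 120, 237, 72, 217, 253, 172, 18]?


Sum = 1307 mod 256 = 27
Complement = 228

228


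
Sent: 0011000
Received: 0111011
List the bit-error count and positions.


XOR: 0100011

3 error(s) at position(s): 1, 5, 6


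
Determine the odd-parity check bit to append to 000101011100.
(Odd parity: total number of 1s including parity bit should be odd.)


Number of 1s in data: 5
Parity bit: 0

0


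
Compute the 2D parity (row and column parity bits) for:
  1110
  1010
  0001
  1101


Row parities: 1011
Column parities: 1000

Row P: 1011, Col P: 1000, Corner: 1


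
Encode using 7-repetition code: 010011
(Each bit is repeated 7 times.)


Each bit -> 7 copies

000000011111110000000000000011111111111111


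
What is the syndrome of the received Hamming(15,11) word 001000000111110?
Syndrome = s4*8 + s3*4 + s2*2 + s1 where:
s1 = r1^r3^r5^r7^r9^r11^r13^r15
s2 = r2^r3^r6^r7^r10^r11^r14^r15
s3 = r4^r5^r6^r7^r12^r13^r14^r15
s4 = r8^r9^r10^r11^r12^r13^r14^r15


s1=1, s2=0, s3=1, s4=1

Syndrome = 13 (error at position 13)


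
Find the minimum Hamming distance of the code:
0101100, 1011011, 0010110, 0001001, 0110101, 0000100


Comparing all pairs, minimum distance: 2
Can detect 1 errors, correct 0 errors

2


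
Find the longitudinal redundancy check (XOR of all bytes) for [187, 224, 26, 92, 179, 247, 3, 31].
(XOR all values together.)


XOR chain: 187 ^ 224 ^ 26 ^ 92 ^ 179 ^ 247 ^ 3 ^ 31 = 69

69


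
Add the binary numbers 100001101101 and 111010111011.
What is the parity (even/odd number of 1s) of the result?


100001101101 = 2157
111010111011 = 3771
Sum = 5928 = 1011100101000
1s count = 6

even parity (6 ones in 1011100101000)


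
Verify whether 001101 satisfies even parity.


Number of 1s: 3

No, parity error (3 ones)


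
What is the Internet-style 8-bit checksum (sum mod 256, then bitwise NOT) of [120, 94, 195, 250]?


Sum = 659 mod 256 = 147
Complement = 108

108


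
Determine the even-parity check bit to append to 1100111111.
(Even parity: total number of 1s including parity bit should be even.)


Number of 1s in data: 8
Parity bit: 0

0


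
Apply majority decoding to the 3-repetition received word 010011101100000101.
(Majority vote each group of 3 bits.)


Groups: 010, 011, 101, 100, 000, 101
Majority votes: 011001

011001


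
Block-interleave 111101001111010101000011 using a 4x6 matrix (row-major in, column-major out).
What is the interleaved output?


Matrix:
  111101
  001111
  010101
  000011
Read columns: 100010101100111001011111

100010101100111001011111


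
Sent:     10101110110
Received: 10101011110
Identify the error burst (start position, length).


XOR: 00000101000

Burst at position 5, length 3


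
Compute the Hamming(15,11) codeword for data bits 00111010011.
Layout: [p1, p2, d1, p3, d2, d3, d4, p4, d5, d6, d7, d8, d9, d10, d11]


Parity bits: p1=0, p2=1, p3=0, p4=0

010001101010011


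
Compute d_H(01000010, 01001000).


XOR: 00001010
Count of 1s: 2

2


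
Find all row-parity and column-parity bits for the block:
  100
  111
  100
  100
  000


Row parities: 11110
Column parities: 011

Row P: 11110, Col P: 011, Corner: 0
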